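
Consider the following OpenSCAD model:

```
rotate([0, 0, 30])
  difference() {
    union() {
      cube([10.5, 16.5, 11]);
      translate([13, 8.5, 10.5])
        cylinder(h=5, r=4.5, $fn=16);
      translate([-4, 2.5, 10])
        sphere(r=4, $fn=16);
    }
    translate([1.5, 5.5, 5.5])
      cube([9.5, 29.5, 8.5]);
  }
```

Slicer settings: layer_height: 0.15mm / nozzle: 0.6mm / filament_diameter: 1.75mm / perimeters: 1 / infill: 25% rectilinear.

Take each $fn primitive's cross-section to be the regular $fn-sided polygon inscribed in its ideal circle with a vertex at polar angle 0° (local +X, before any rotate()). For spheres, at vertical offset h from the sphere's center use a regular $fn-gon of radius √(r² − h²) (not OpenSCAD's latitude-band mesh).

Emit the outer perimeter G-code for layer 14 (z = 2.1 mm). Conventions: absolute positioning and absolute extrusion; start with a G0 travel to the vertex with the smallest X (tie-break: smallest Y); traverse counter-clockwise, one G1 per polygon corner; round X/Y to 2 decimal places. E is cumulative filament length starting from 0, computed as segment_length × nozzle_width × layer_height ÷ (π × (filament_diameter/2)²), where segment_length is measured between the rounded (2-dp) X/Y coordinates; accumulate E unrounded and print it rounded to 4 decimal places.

G0 X-8.25 Y14.29 Z2.10
G1 X0.00 Y0.00 E0.6174
G1 X9.09 Y5.25 E1.0102
G1 X0.84 Y19.54 E1.6276
G1 X-8.25 Y14.29 E2.0204

At z = 2.1 mm: the cube is present — its section is the full 10.5×16.5 rectangle; the cylinder at (13, 8.5) is not intersected at this z (z outside [10.5, 15.5]); the sphere at (-4, 2.5) does not reach this height (|z−center|=7.900 > r=4); Merging all regions: only the 10.5×16.5 cube is present, so the union is just that shape — 1 connected region; the cube at (1.5, 5.5) is absent (z outside [5.5, 14]); Subtracting the remaining from the first: none of the subtracted shapes is present at this height, so the result so far is unchanged — 1 connected region; (whole slice rotated 30° about Z — lengths, areas and connectivity unchanged). The outline is a single polygon with 4 vertices. Extrusion per mm of travel: 0.6 × 0.15 / (π × 0.875²) = 0.037418. Accumulating E over each segment gives final E = 2.0204.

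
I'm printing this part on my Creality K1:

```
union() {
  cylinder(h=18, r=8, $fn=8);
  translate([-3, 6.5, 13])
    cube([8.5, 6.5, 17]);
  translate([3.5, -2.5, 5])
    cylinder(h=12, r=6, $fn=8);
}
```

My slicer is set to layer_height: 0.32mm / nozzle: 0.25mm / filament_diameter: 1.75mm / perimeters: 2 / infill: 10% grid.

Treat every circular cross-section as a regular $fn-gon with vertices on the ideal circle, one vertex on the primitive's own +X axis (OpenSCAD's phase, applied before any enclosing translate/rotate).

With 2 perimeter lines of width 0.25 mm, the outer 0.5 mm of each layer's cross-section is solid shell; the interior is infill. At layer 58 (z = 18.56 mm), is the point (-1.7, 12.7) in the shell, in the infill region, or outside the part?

shell

At z = 18.56 mm: the cylinder is absent (z outside [0, 18]); the cube at (-3, 6.5) is present — its section is the full 8.5×6.5 rectangle; the cylinder at (3.5, -2.5) is not intersected at this z (z outside [5, 17]); Merging all regions: only the 8.5×6.5 cube at (-3, 6.5) is present, so the union is just that shape — 1 connected region. Overall, the cross-section is a single solid region. The nearest boundary edge runs (5.50, 13.00)→(-3.00, 13.00); distance from the point to it = 0.30 mm. The point is inside the cross-section, 0.30 mm from the nearest boundary — within the 0.5 mm shell band (2 × 0.25).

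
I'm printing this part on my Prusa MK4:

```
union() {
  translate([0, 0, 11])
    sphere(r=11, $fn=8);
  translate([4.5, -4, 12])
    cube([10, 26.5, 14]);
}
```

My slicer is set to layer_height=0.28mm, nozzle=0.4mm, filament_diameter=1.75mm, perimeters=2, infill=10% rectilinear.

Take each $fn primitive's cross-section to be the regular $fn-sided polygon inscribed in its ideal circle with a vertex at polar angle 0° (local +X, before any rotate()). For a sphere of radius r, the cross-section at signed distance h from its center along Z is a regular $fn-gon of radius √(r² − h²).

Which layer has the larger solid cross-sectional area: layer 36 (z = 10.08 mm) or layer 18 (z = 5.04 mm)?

layer 36 (z = 10.08 mm)

Layer 36 (z = 10.08): the r=11 sphere slices to a regular 8-gon of circumradius 10.961 (√(r²−h²) with h=0.92 from center) (area = (8/2)·10.961²·sin(360°/8) = 339.85 mm²); the cube at (4.5, -4) does not reach this height (z outside [12, 26]); Taking the union: only the r=11 sphere is present, so the union is just that shape — area = 339.85 mm². So its area = 339.85 mm². Layer 18 (z = 5.04): the r=11 sphere slices to a regular 8-gon of circumradius 9.245 (√(r²−h²) with h=5.96 from center) (area = (8/2)·9.245²·sin(360°/8) = 241.77 mm²); the cube at (4.5, -4) does not reach this height (z outside [12, 26]); Combining (union): only the r=11 sphere is present, so the union is just that shape — area = 241.77 mm². So its area = 241.77 mm². Layer 36 is larger (339.85 vs 241.77 mm²).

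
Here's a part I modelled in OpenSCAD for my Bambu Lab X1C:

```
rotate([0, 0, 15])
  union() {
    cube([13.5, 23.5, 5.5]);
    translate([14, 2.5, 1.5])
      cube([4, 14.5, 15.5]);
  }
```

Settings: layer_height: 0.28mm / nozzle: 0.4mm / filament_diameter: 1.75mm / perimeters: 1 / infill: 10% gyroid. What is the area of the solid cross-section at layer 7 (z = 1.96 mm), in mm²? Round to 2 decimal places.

At z = 1.96 mm: the cube (footprint 13.5×23.5) is included at this height (area 317.25 mm²); the cube at (14, 2.5) is present — its section is the full 4×14.5 rectangle (area 58.00 mm²); Combining (union): the 2 present regions are separate (no shared area or edge), so areas and boundary lengths simply add and each stays a separate island — area = 375.25 mm²; (rotated 15° about Z; rotation is an isometry so areas/perimeters/island counts are preserved). Overall, the cross-section has 2 separate islands. Net area = 375.25 mm².

375.25 mm²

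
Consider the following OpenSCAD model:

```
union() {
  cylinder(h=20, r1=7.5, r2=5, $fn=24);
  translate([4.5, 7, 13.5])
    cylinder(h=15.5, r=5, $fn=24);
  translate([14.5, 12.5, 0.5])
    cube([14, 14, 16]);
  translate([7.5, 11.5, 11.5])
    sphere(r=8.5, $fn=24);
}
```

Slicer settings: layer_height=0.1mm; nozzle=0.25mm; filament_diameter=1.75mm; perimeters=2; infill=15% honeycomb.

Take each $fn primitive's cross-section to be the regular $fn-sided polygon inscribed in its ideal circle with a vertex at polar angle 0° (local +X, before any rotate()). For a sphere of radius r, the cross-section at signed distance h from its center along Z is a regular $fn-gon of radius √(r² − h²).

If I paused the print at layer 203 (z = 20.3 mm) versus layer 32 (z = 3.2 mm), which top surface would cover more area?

layer 32 (z = 3.2 mm)

Layer 203 (z = 20.3): the cone does not reach this height (z outside [0, 20]); the r=5 cylinder at (4.5, 7) contributes a regular 24-gon of circumradius 5 (area = (24/2)·5.000²·sin(360°/24) = 77.65 mm²); the cube at (14.5, 12.5) is not intersected at this z (z outside [0.5, 16.5]); the sphere at (7.5, 11.5) is not intersected at this z (|z−center|=8.800 > r=8.5); Taking the union: only the r=5 cylinder at (4.5, 7) is present, so the union is just that shape — area = 77.65 mm². So its area = 77.65 mm². Layer 32 (z = 3.2): the cone contributes a regular 24-gon of circumradius 7.100 (interpolated between r1=7.5 and r2=5 at t=0.160) (area = (24/2)·7.100²·sin(360°/24) = 156.56 mm²); the cylinder at (4.5, 7) is absent (z outside [13.5, 29]); the cube at (14.5, 12.5) is present — its section is the full 14×14 rectangle (area 196.00 mm²); the sphere at (7.5, 11.5): section is a regular 24-gon, circumradius = √(r²−h²) = √(8.5²−8.3²) = 1.833 (area = (24/2)·1.833²·sin(360°/24) = 10.44 mm²); Merging all regions: the 3 present regions are separate (no shared area or edge), so areas and boundary lengths simply add and each stays a separate island — area = 363.00 mm². So its area = 363.00 mm². Layer 32 is larger (363.00 vs 77.65 mm²).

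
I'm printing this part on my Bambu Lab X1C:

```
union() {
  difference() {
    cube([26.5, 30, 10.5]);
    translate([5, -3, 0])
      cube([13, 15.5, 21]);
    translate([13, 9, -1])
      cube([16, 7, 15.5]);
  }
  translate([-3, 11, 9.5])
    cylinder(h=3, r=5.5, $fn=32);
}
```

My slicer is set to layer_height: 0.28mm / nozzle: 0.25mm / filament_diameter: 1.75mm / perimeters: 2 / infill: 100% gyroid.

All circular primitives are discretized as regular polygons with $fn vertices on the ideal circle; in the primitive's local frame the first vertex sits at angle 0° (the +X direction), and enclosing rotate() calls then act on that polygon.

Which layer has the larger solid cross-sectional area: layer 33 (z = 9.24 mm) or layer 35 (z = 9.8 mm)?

Layer 33 (z = 9.24): the cube is present — its section is the full 26.5×30 rectangle (area 795.00 mm²); the cube at (5, -3) is present — its section is the full 13×15.5 rectangle (area 201.50 mm²); the cube at (13, 9) is present — its section is the full 16×7 rectangle (area 112.00 mm²); After the difference (first − rest): starting from the 26.5×30 cube (795.00 mm²), the 13×15.5 cube at (5, -3) partially overlaps it — only the 162.50 mm² overlap (of its 201.50 mm²) is removed, clipping the outline; the 16×7 cube at (13, 9) partially overlaps it — only the 77.00 mm² overlap (of its 112.00 mm²) is removed, clipping the outline — area = 555.50 mm²; the cylinder at (-3, 11) is absent (z outside [9.5, 12.5]); Combining (union): only the result so far is present, so the union is just that shape — area = 555.50 mm². So its area = 555.50 mm². Layer 35 (z = 9.8): the 26.5×30 cube contributes its full rectangle (area 795.00 mm²); the cube at (5, -3) is present — its section is the full 13×15.5 rectangle (area 201.50 mm²); the cube at (13, 9) (footprint 16×7) is included at this height (area 112.00 mm²); Subtracting the remaining from the first: starting from the 26.5×30 cube (795.00 mm²), the 13×15.5 cube at (5, -3) partially overlaps it — only the 162.50 mm² overlap (of its 201.50 mm²) is removed, clipping the outline; the 16×7 cube at (13, 9) partially overlaps it — only the 77.00 mm² overlap (of its 112.00 mm²) is removed, clipping the outline — area = 555.50 mm²; the cylinder at (-3, 11): section is a regular 32-gon, circumradius r=5.5 (area = (32/2)·5.500²·sin(360°/32) = 94.42 mm²); Merging all regions: the regions partially overlap — summed areas 649.92 mm² minus the doubly-counted overlap 16.04 mm² gives 633.88 mm² — area = 633.88 mm². So its area = 633.88 mm². Layer 35 is larger (633.88 vs 555.50 mm²).

layer 35 (z = 9.8 mm)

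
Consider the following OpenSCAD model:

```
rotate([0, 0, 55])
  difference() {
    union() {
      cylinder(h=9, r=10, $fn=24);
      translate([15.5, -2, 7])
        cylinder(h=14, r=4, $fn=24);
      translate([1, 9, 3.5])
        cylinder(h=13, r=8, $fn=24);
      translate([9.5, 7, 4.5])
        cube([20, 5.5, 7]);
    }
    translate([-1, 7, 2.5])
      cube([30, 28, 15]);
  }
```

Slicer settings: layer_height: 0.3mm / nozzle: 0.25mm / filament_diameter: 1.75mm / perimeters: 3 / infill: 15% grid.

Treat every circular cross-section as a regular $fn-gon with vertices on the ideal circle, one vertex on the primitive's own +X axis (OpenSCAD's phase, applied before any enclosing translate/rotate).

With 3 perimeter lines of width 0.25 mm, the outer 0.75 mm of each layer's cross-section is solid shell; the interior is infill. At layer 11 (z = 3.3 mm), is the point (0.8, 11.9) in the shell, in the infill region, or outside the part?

At z = 3.3 mm: the r=10 cylinder contributes a regular 24-gon of circumradius 10; the cylinder at (15.5, -2) is absent (z outside [7, 21]); the cylinder at (1, 9) does not reach this height (z outside [3.5, 16.5]); the cube at (9.5, 7) is absent (z outside [4.5, 11.5]); Combining (union): only the r=10 cylinder is present, so the union is just that shape — 1 connected region; the cube at (-1, 7) (footprint 30×28) is included at this height; Taking the first minus the rest: starting from that combined region, the 30×28 cube at (-1, 7) partially overlaps it — only the 17.26 mm² overlap (of its 840.00 mm²) is removed, clipping the outline — 1 connected region; (rotated 55° about Z; rotation is an isometry so areas/perimeters/island counts are preserved). Overall, the cross-section is a single solid region. Undo the 55° rotation: the query point maps to (10.207, 6.170) in the un-rotated model frame. The nearest boundary edge runs (8.66, 5.00)→(9.66, 2.59); distance from the point to it = 1.94 mm. The point is not inside any of the regions above, so it lies outside the cross-section (1.94 mm from the nearest boundary).

outside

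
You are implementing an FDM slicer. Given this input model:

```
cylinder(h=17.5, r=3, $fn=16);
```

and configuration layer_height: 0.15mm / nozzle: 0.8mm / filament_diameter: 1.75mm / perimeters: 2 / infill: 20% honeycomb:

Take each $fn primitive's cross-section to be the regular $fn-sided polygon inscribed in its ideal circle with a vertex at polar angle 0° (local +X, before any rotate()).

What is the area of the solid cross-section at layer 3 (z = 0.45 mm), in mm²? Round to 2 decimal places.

27.55 mm²

At z = 0.45 mm: the r=3 cylinder gives a regular 16-gon of circumradius 3 (constant along its height) (area = (16/2)·3.000²·sin(360°/16) = 27.55 mm²). Overall, the cross-section is a single solid region. Net area = 27.55 mm².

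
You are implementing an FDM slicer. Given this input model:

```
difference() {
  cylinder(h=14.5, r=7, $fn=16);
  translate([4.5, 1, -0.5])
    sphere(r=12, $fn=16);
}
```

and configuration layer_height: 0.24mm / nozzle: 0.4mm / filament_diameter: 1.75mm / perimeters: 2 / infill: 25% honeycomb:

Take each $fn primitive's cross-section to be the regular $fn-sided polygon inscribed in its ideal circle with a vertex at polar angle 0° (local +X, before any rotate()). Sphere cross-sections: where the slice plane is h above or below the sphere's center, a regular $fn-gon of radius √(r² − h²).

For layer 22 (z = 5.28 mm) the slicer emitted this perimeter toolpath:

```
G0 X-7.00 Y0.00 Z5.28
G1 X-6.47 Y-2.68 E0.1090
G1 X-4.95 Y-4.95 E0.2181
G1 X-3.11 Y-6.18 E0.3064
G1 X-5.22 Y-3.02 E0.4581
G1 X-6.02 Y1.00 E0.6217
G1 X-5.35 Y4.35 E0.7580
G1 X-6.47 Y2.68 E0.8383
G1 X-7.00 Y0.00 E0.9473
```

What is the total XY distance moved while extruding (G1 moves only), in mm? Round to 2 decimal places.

23.73 mm

Sum the Euclidean lengths of each G1 segment: total = 23.73 mm.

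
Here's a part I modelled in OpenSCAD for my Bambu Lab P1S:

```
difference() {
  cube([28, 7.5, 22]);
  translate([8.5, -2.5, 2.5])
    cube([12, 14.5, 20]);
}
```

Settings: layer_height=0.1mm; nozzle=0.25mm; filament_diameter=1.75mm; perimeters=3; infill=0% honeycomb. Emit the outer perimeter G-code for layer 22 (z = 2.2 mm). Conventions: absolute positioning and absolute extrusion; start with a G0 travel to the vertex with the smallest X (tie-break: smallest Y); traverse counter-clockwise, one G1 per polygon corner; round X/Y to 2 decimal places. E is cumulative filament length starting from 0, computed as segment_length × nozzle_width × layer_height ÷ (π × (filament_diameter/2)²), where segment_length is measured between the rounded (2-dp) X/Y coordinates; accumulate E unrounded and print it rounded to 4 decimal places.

At z = 2.2 mm: the 28×7.5 cube contributes its full rectangle; the cube at (8.5, -2.5) is absent (z outside [2.5, 22.5]); After the difference (first − rest): none of the subtracted shapes is present at this height, so the 28×7.5 cube is unchanged — 1 connected region. The outline is a single polygon with 4 vertices. Extrusion per mm of travel: 0.25 × 0.1 / (π × 0.875²) = 0.010394. Accumulating E over each segment gives final E = 0.7380.

G0 X0.00 Y0.00 Z2.20
G1 X28.00 Y0.00 E0.2910
G1 X28.00 Y7.50 E0.3690
G1 X0.00 Y7.50 E0.6600
G1 X0.00 Y0.00 E0.7380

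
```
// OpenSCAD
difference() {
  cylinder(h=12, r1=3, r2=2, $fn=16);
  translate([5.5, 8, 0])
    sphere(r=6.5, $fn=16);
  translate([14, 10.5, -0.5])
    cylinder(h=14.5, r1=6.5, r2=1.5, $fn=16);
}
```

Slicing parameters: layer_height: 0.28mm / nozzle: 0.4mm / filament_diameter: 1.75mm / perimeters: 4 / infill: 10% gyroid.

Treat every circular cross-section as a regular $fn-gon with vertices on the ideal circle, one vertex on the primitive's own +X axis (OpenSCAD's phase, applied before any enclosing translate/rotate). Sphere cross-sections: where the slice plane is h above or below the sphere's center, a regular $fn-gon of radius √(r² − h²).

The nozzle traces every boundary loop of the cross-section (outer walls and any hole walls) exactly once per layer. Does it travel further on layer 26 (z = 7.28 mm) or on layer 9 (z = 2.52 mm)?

layer 9 (z = 2.52 mm)

Layer 26 (z = 7.28): the cone (r1=3→r2=2) has section circumradius 2.393 here — a regular 16-gon (perimeter = 2·16·2.393·sin(180°/16) = 14.94 mm); the sphere at (5.5, 8) is absent (|z−center|=7.280 > r=6.5); the cone at (14, 10.5) contributes a regular 16-gon of circumradius 3.817 (interpolated between r1=6.5 and r2=1.5 at t=0.537) (perimeter = 2·16·3.817·sin(180°/16) = 23.83 mm); After the difference (first − rest): starting from the cone, the cone at (14, 10.5) misses the remaining region (no effect) — boundary = 14.94 mm. So its perimeter = 14.94 mm. Layer 9 (z = 2.52): the cone (r1=3→r2=2) has section circumradius 2.790 here — a regular 16-gon (perimeter = 2·16·2.790·sin(180°/16) = 17.42 mm); the r=6.5 sphere at (5.5, 8) contributes a regular 16-gon of circumradius √(6.5²−2.52²) = 5.992 (perimeter = 2·16·5.992·sin(180°/16) = 37.41 mm); the cone at (14, 10.5): at t=0.208 of its height the radius interpolates to r₁+(r₂−r₁)t = 5.459, giving a regular 16-gon of that circumradius (perimeter = 2·16·5.459·sin(180°/16) = 34.08 mm); Taking the first minus the rest: starting from the cone, the r=6.5 sphere at (5.5, 8) misses the remaining region (no effect); the cone at (14, 10.5) misses the remaining region (no effect) — boundary = 17.42 mm. So its perimeter = 17.42 mm. Layer 9 is larger (17.42 vs 14.94 mm).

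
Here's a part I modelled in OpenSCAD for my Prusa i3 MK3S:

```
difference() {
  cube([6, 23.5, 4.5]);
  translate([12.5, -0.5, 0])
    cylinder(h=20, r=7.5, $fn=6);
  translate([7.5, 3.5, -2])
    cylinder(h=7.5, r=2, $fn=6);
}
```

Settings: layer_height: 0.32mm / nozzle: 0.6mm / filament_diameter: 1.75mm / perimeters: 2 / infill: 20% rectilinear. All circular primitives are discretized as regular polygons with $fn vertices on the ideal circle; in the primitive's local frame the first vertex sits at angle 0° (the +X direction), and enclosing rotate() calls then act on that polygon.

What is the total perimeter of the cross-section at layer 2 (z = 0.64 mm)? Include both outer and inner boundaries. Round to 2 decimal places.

58.75 mm

At z = 0.64 mm: the cube (footprint 6×23.5) is included at this height (perimeter 59.00 mm); the r=7.5 cylinder at (12.5, -0.5) gives a regular 6-gon of circumradius 7.5 (constant along its height) (perimeter = 2·6·7.500·sin(180°/6) = 45.00 mm); the cylinder at (7.5, 3.5): section is a regular 6-gon, circumradius r=2 (perimeter = 2·6·2.000·sin(180°/6) = 12.00 mm); Taking the first minus the rest: starting from the 6×23.5 cube, the r=7.5 cylinder at (12.5, -0.5) partially overlaps it — only the 0.44 mm² overlap (of its 146.14 mm²) is removed, clipping the outline; the r=2 cylinder at (7.5, 3.5) partially overlaps it — only the 0.43 mm² overlap (of its 10.39 mm²) is removed, clipping the outline — boundary = 58.75 mm. Overall, the cross-section is a single solid region. Total boundary length (outer) = 58.75 mm.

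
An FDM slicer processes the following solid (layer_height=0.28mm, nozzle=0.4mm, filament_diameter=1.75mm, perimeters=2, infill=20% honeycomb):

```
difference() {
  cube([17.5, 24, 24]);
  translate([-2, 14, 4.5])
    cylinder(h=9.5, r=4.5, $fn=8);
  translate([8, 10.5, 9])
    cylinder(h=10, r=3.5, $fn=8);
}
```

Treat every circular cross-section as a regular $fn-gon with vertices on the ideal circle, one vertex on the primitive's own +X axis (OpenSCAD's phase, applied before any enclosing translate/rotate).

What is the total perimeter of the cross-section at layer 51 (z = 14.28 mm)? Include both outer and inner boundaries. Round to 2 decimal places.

104.43 mm

At z = 14.28 mm: the 17.5×24 cube contributes its full rectangle (perimeter 83.00 mm); the cylinder at (-2, 14) is absent (z outside [4.5, 14]); the r=3.5 cylinder at (8, 10.5) contributes a regular 8-gon of circumradius 3.5 (perimeter = 2·8·3.500·sin(180°/8) = 21.43 mm); Subtracting the remaining from the first: starting from the 17.5×24 cube, the r=3.5 cylinder at (8, 10.5) lies wholly inside it (removes its full 34.65 mm² and its 21.43 mm outline becomes a hole wall) — boundary (outer + 1 inner loop) = 104.43 mm. Overall, the cross-section is one region with 1 hole. Total boundary length (outer + inner) = 104.43 mm.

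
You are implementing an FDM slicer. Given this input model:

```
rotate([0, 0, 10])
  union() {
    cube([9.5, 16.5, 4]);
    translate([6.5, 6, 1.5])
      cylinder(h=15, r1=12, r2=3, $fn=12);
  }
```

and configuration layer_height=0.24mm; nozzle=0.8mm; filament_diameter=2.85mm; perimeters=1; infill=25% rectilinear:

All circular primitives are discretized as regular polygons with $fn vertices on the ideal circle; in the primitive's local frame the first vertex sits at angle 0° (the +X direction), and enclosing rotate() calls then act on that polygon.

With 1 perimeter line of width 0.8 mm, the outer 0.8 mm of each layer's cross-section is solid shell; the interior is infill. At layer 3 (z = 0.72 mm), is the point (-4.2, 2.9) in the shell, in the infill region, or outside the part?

outside

At z = 0.72 mm: the cube (footprint 9.5×16.5) is included at this height; the cone at (6.5, 6) is not intersected at this z (z outside [1.5, 16.5]); Combining (union): only the 9.5×16.5 cube is present, so the union is just that shape — 1 connected region; (whole slice rotated 10° about Z — lengths, areas and connectivity unchanged). Overall, the cross-section is a single solid region. Undo the 10° rotation: the query point maps to (-3.633, 3.585) in the un-rotated model frame. The nearest boundary edge runs (0.00, 16.50)→(0.00, 0.00); distance from the point to it = 3.63 mm. The point is not inside any of the regions above, so it lies outside the cross-section (3.63 mm from the nearest boundary).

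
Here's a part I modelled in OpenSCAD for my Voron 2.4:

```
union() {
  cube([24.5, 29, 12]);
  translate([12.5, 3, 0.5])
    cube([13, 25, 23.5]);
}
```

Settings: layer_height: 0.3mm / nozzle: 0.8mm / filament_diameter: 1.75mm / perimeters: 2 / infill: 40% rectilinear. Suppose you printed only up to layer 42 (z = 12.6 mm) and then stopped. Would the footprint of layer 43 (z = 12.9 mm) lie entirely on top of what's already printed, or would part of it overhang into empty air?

entirely on top

Compare the two slices. At z = 12.6: the cube is absent (z outside [0, 12]); the 13×25 cube at (12.5, 3) contributes its full rectangle (area 325.00 mm²); Merging all regions: only the 13×25 cube at (12.5, 3) is present, so the union is just that shape — area = 325.00 mm². At z = 12.9: the cube is absent (z outside [0, 12]); the cube at (12.5, 3) is present — its section is the full 13×25 rectangle (area 325.00 mm²); Combining (union): only the 13×25 cube at (12.5, 3) is present, so the union is just that shape — area = 325.00 mm². Checking containment: the cross-section at z = 12.9 is a subset of the cross-section at z = 12.6.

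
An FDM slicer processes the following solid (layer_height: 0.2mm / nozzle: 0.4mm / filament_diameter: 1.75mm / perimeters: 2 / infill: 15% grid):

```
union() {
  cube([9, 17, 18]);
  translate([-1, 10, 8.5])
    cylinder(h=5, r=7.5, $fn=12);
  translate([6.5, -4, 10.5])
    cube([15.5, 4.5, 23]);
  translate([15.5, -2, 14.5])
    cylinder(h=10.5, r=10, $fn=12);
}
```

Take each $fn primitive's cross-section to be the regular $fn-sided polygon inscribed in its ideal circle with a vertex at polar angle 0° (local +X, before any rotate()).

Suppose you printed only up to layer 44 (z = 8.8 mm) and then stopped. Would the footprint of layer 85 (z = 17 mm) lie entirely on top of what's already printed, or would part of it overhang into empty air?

Compare the two slices. At z = 8.8: the 9×17 cube contributes its full rectangle (area 153.00 mm²); the cylinder at (-1, 10): section is a regular 12-gon, circumradius r=7.5 (area = (12/2)·7.500²·sin(360°/12) = 168.75 mm²); the cube at (6.5, -4) is absent (z outside [10.5, 33.5]); the cylinder at (15.5, -2) does not reach this height (z outside [14.5, 25]); Combining (union): the regions partially overlap — summed areas 321.75 mm² minus the doubly-counted overlap 69.54 mm² gives 252.21 mm² — area = 252.21 mm². At z = 17: the 9×17 cube contributes its full rectangle (area 153.00 mm²); the cylinder at (-1, 10) does not reach this height (z outside [8.5, 13.5]); the 15.5×4.5 cube at (6.5, -4) contributes its full rectangle (area 69.75 mm²); the r=10 cylinder at (15.5, -2) contributes a regular 12-gon of circumradius 10 (area = (12/2)·10.000²·sin(360°/12) = 300.00 mm²); Combining (union): the regions partially overlap — summed areas 522.75 mm² minus the doubly-counted overlap 79.77 mm² gives 442.98 mm² — area = 442.98 mm². Checking containment: at z = 17 the cross-section extends beyond the z = 8.8 cross-section by about 289.98 mm².

part overhangs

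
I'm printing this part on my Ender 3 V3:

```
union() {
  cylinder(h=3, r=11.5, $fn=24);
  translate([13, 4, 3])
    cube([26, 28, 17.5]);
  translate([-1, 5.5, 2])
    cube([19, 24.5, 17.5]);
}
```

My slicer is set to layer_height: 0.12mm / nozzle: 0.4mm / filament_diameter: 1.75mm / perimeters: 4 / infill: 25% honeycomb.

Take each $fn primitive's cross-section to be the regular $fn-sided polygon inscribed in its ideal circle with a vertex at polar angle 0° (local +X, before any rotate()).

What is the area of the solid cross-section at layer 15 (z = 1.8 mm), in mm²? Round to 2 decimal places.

410.75 mm²

At z = 1.8 mm: the cylinder: section is a regular 24-gon, circumradius r=11.5 (area = (24/2)·11.500²·sin(360°/24) = 410.75 mm²); the cube at (13, 4) is absent (z outside [3, 20.5]); the cube at (-1, 5.5) does not reach this height (z outside [2, 19.5]); Merging all regions: only the r=11.5 cylinder is present, so the union is just that shape — area = 410.75 mm². Overall, the cross-section is a single solid region. Net area = 410.75 mm².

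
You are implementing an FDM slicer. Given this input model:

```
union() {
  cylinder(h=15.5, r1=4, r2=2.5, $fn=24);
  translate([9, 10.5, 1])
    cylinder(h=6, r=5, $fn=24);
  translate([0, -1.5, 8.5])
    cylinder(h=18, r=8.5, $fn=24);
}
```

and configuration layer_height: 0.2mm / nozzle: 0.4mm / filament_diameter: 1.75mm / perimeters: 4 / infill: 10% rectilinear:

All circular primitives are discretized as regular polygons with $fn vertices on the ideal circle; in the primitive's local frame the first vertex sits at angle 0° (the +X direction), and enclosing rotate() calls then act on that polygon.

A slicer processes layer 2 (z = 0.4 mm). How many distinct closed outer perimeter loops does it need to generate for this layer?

1

At z = 0.4 mm: the cone (r1=4→r2=2.5) has section circumradius 3.961 here — a regular 24-gon; the cylinder at (9, 10.5) is absent (z outside [1, 7]); the cylinder at (0, -1.5) does not reach this height (z outside [8.5, 26.5]); Taking the union: only the cone is present, so the union is just that shape — 1 connected region. The result has 1 disconnected region.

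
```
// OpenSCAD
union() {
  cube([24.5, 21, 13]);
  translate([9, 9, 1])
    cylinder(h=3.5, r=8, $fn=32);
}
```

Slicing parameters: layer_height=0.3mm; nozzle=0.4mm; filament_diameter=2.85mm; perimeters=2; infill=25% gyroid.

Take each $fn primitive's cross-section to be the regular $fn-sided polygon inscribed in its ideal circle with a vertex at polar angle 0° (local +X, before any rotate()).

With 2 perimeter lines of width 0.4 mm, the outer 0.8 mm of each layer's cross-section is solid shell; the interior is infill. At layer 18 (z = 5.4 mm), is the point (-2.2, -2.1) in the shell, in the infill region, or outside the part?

outside

At z = 5.4 mm: the cube (footprint 24.5×21) is included at this height; the cylinder at (9, 9) is absent (z outside [1, 4.5]); Combining (union): only the 24.5×21 cube is present, so the union is just that shape — 1 connected region. Overall, the cross-section is a single solid region. The nearest boundary edge runs (0.00, 0.00)→(24.50, 0.00); distance from the point to it = 3.04 mm. The point is not inside any of the regions above, so it lies outside the cross-section (3.04 mm from the nearest boundary).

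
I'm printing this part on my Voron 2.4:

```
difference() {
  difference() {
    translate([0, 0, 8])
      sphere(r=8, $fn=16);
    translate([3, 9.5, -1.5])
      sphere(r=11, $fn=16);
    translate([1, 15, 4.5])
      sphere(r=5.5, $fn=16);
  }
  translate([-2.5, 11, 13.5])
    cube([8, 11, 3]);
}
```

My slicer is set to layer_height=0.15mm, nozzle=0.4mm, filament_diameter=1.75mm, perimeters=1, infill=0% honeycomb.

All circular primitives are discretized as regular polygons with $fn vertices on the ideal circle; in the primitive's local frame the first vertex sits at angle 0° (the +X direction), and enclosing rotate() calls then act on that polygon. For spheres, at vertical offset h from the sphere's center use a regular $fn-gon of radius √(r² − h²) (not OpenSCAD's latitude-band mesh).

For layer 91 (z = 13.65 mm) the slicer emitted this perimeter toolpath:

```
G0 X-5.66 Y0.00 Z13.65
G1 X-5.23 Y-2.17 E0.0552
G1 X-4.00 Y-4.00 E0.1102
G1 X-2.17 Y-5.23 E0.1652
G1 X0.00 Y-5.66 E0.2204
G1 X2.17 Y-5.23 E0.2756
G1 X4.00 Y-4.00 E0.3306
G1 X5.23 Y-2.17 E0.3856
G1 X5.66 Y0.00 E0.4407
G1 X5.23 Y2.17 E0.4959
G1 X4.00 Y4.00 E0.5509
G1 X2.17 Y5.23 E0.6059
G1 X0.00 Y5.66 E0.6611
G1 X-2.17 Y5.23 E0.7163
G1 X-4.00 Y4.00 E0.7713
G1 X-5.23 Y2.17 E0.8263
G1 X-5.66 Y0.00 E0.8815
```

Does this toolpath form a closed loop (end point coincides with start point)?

Start point (G0): (-5.66, 0.00). End point (last G1): the path returns to the start — closed.

yes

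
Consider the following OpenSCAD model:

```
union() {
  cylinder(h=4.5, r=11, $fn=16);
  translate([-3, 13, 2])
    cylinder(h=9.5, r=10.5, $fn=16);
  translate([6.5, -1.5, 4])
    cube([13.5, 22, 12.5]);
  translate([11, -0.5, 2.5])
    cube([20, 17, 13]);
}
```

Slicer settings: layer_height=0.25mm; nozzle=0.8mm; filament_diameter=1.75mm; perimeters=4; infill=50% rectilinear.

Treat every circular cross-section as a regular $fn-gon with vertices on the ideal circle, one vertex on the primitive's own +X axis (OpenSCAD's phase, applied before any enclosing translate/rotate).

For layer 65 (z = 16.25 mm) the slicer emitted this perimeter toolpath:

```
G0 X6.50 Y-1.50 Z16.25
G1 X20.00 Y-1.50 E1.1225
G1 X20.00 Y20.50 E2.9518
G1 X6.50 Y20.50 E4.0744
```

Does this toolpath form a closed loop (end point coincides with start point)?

Start point (G0): (6.50, -1.50). End point (last G1): the path does not return to the start — open.

no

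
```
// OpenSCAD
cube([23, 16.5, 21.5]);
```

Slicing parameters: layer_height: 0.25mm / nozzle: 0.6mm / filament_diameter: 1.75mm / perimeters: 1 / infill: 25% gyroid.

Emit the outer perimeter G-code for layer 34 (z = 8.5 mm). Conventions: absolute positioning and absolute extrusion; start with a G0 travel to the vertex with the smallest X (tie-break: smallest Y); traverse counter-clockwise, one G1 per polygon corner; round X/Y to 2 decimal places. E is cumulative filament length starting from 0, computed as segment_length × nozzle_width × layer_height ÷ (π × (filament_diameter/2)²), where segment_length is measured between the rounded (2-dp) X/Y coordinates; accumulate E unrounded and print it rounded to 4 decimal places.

At z = 8.5 mm: the cube is present — its section is the full 23×16.5 rectangle. The outline is a single polygon with 4 vertices. Extrusion per mm of travel: 0.6 × 0.25 / (π × 0.875²) = 0.062363. Accumulating E over each segment gives final E = 4.9267.

G0 X0.00 Y0.00 Z8.50
G1 X23.00 Y0.00 E1.4343
G1 X23.00 Y16.50 E2.4633
G1 X0.00 Y16.50 E3.8977
G1 X0.00 Y0.00 E4.9267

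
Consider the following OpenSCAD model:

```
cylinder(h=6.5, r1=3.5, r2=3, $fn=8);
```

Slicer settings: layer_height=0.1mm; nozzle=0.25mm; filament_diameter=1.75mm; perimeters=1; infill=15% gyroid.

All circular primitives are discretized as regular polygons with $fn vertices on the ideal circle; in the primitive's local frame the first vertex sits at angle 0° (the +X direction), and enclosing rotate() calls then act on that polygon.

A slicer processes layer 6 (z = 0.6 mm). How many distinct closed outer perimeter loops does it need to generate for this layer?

1

At z = 0.6 mm: the cone: at t=0.092 of its height the radius interpolates to r₁+(r₂−r₁)t = 3.454, giving a regular 8-gon of that circumradius. The result has 1 disconnected region.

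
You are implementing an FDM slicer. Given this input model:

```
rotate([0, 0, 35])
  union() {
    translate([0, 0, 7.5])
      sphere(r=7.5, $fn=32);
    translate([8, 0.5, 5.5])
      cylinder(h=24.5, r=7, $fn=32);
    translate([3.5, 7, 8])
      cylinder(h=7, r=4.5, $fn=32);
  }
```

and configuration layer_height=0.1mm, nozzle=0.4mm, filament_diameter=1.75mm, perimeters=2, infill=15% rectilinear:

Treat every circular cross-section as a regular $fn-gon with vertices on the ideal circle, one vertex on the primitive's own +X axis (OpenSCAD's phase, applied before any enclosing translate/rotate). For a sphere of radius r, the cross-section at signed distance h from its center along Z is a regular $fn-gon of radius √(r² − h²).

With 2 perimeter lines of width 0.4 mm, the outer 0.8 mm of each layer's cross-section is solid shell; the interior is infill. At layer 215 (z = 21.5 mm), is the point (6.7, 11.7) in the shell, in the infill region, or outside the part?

At z = 21.5 mm: the sphere is not intersected at this z (|z−center|=14.000 > r=7.5); the r=7 cylinder at (8, 0.5) gives a regular 32-gon of circumradius 7 (constant along its height); the cylinder at (3.5, 7) is not intersected at this z (z outside [8, 15]); Taking the union: only the r=7 cylinder at (8, 0.5) is present, so the union is just that shape — 1 connected region; (rotated 35° about Z; rotation is an isometry so areas/perimeters/island counts are preserved). Overall, the cross-section is a single solid region. Undo the 35° rotation: the query point maps to (12.199, 5.741) in the un-rotated model frame. The nearest boundary edge runs (12.95, 5.45)→(11.89, 6.32); distance from the point to it = 0.25 mm. The point is inside the cross-section, 0.25 mm from the nearest boundary — within the 0.8 mm shell band (2 × 0.4).

shell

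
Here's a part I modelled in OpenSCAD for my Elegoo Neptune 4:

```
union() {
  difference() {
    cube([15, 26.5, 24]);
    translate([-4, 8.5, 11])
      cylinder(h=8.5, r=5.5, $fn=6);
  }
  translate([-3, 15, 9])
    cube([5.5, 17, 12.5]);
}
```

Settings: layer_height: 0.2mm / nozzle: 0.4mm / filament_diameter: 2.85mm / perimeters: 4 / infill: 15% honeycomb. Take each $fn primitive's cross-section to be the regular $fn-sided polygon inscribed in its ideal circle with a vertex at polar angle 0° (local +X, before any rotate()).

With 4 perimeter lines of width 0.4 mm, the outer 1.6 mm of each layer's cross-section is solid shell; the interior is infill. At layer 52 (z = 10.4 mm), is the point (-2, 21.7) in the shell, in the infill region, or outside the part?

At z = 10.4 mm: the cube is present — its section is the full 15×26.5 rectangle; the cylinder at (-4, 8.5) is not intersected at this z (z outside [11, 19.5]); After the difference (first − rest): none of the subtracted shapes is present at this height, so the 15×26.5 cube is unchanged — 1 connected region; the cube at (-3, 15) (footprint 5.5×17) is included at this height; Merging all regions: the regions partially overlap (shared area 28.75 mm²), so overlapping operands fuse into one piece — 1 connected region. Overall, the cross-section is a single solid region. The nearest boundary edge runs (-3.00, 15.00)→(-3.00, 32.00); distance from the point to it = 1.00 mm. The point is inside the cross-section, 1.00 mm from the nearest boundary — within the 1.6 mm shell band (4 × 0.4).

shell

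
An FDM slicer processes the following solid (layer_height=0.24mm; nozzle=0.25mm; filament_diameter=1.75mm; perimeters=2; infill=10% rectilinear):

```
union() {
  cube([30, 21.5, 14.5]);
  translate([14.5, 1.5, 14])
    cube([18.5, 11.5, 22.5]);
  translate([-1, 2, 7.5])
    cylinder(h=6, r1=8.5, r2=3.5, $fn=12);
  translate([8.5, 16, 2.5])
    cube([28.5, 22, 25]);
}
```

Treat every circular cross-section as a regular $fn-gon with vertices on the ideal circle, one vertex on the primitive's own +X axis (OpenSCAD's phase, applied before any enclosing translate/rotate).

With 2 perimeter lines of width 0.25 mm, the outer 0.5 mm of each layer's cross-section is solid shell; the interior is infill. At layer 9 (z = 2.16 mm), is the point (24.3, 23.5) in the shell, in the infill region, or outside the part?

outside

At z = 2.16 mm: the cube (footprint 30×21.5) is included at this height; the cube at (14.5, 1.5) does not reach this height (z outside [14, 36.5]); the cone at (-1, 2) is absent (z outside [7.5, 13.5]); the cube at (8.5, 16) is not intersected at this z (z outside [2.5, 27.5]); Merging all regions: only the 30×21.5 cube is present, so the union is just that shape — 1 connected region. Overall, the cross-section is a single solid region. The nearest boundary edge runs (30.00, 21.50)→(0.00, 21.50); distance from the point to it = 2.00 mm. The point is not inside any of the regions above, so it lies outside the cross-section (2.00 mm from the nearest boundary).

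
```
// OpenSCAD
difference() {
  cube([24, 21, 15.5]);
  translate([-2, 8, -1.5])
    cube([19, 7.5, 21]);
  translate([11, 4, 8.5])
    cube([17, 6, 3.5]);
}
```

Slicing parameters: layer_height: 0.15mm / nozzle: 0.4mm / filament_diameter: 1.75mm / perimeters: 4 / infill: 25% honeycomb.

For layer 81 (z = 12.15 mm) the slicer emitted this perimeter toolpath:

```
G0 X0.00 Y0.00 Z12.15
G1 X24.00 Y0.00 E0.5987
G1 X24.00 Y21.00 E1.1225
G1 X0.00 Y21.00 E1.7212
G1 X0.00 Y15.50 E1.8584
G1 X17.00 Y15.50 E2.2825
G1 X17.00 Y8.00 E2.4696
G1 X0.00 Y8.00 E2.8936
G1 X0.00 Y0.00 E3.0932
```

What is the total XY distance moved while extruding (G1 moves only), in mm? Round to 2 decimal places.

124.00 mm

Sum the Euclidean lengths of each G1 segment: total = 124.00 mm.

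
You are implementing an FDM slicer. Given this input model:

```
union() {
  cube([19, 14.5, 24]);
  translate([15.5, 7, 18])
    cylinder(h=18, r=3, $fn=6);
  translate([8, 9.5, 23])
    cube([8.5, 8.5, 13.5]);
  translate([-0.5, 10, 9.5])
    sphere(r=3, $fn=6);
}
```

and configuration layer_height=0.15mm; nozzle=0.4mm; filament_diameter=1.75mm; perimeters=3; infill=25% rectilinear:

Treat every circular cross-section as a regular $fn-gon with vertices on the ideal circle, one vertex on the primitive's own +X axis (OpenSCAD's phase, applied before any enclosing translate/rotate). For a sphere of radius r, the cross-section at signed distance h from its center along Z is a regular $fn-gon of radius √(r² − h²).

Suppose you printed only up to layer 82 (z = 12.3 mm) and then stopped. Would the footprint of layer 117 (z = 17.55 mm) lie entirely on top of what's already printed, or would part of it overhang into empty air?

entirely on top

Compare the two slices. At z = 12.3: the cube (footprint 19×14.5) is included at this height (area 275.50 mm²); the cylinder at (15.5, 7) does not reach this height (z outside [18, 36]); the cube at (8, 9.5) does not reach this height (z outside [23, 36.5]); the r=3 sphere at (-0.5, 10) slices to a regular 6-gon of circumradius 1.077 (√(r²−h²) with h=2.8 from center) (area = (6/2)·1.077²·sin(360°/6) = 3.01 mm²); Merging all regions: the regions partially overlap — summed areas 278.51 mm² minus the doubly-counted overlap 0.57 mm² gives 277.94 mm² — area = 277.94 mm². At z = 17.55: the cube (footprint 19×14.5) is included at this height (area 275.50 mm²); the cylinder at (15.5, 7) does not reach this height (z outside [18, 36]); the cube at (8, 9.5) is absent (z outside [23, 36.5]); the sphere at (-0.5, 10) is not intersected at this z (|z−center|=8.050 > r=3); Combining (union): only the 19×14.5 cube is present, so the union is just that shape — area = 275.50 mm². Checking containment: the cross-section at z = 17.55 is a subset of the cross-section at z = 12.3.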